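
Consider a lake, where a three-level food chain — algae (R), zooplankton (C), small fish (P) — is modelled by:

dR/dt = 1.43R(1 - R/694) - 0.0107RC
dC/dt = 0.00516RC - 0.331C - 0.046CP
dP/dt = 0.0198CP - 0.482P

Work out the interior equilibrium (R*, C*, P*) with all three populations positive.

From dP/dt = 0: 0.0198C* = 0.482, so C* = 24.3.
From dR/dt = 0: 1.43(1 - R*/694) = 0.0107·24.3, giving R* = 694·(1 - 0.182) = 568.
From dC/dt = 0: 0.00516·568 - 0.331 = 0.046P*, so P* = 2.6/0.046 = 56.5.

R* ≈ 568, C* ≈ 24.3, P* ≈ 56.5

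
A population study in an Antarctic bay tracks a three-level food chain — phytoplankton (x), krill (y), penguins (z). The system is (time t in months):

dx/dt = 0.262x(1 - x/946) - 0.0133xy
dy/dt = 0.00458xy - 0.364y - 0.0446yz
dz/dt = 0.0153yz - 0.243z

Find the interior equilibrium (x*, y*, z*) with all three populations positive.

From dz/dt = 0: 0.0153y* = 0.243, so y* = 15.9.
From dx/dt = 0: 0.262(1 - x*/946) = 0.0133·15.9, giving x* = 946·(1 - 0.806) = 183.
From dy/dt = 0: 0.00458·183 - 0.364 = 0.0446z*, so z* = 0.475/0.0446 = 10.7.

x* ≈ 183, y* ≈ 15.9, z* ≈ 10.7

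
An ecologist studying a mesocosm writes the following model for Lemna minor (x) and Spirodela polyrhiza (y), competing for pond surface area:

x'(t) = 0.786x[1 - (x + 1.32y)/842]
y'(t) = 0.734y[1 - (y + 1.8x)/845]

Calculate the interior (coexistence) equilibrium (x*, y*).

Setting both brackets to zero gives the nullclines x + 1.32y = 842 and 1.8x + y = 845.
Substituting y = 845 - 1.8x into the first: x(1 - 1.32·1.8) = 842 - 1.32·845.
So x* = -273/-1.38 = 199, and then y* = 845 - 1.8·199 = 487.

x* ≈ 199, y* ≈ 487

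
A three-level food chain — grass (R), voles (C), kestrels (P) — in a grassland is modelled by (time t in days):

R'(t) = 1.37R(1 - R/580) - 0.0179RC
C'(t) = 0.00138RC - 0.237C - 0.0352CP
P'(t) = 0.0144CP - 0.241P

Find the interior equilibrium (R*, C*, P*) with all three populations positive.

From dP/dt = 0: 0.0144C* = 0.241, so C* = 16.7.
From dR/dt = 0: 1.37(1 - R*/580) = 0.0179·16.7, giving R* = 580·(1 - 0.219) = 453.
From dC/dt = 0: 0.00138·453 - 0.237 = 0.0352P*, so P* = 0.388/0.0352 = 11.

R* ≈ 453, C* ≈ 16.7, P* ≈ 11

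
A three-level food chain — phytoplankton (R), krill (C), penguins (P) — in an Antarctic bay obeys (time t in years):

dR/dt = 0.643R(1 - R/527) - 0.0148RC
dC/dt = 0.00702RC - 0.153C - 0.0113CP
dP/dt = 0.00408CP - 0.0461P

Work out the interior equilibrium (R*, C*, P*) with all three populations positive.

R* ≈ 390, C* ≈ 11.3, P* ≈ 229

From dP/dt = 0: 0.00408C* = 0.0461, so C* = 11.3.
From dR/dt = 0: 0.643(1 - R*/527) = 0.0148·11.3, giving R* = 527·(1 - 0.26) = 390.
From dC/dt = 0: 0.00702·390 - 0.153 = 0.0113P*, so P* = 2.58/0.0113 = 229.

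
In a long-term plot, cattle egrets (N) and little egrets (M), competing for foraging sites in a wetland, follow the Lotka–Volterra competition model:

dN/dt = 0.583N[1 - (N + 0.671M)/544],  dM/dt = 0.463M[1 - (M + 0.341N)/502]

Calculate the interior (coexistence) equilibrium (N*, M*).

Setting both brackets to zero gives the nullclines N + 0.671M = 544 and 0.341N + M = 502.
Substituting M = 502 - 0.341N into the first: N(1 - 0.671·0.341) = 544 - 0.671·502.
So N* = 207/0.771 = 269, and then M* = 502 - 0.341·269 = 410.

N* ≈ 269, M* ≈ 410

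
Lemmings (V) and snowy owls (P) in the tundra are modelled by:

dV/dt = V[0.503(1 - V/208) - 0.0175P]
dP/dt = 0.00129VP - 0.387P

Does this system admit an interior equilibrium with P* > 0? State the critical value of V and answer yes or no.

Threshold V = 300; K < 300, so no, the predator goes extinct.

The predator equation gives dP/dt > 0 only when V > 0.387/0.00129 = 300.
Without the predator, V → K = 208. Since 208 < 300, the predator cannot invade.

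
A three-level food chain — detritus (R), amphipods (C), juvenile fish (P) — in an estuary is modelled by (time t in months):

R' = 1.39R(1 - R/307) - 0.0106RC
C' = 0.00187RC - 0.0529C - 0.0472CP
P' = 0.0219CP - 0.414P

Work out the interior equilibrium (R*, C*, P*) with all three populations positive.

From dP/dt = 0: 0.0219C* = 0.414, so C* = 18.9.
From dR/dt = 0: 1.39(1 - R*/307) = 0.0106·18.9, giving R* = 307·(1 - 0.144) = 263.
From dC/dt = 0: 0.00187·263 - 0.0529 = 0.0472P*, so P* = 0.438/0.0472 = 9.29.

R* ≈ 263, C* ≈ 18.9, P* ≈ 9.29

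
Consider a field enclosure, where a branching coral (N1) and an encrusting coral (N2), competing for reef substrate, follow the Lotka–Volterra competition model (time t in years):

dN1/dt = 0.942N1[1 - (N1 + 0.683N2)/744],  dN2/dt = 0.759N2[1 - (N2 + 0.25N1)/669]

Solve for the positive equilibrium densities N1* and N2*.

Setting both brackets to zero gives the nullclines N1 + 0.683N2 = 744 and 0.25N1 + N2 = 669.
Substituting N2 = 669 - 0.25N1 into the first: N1(1 - 0.683·0.25) = 744 - 0.683·669.
So N1* = 287/0.829 = 346, and then N2* = 669 - 0.25·346 = 582.

N1* ≈ 346, N2* ≈ 582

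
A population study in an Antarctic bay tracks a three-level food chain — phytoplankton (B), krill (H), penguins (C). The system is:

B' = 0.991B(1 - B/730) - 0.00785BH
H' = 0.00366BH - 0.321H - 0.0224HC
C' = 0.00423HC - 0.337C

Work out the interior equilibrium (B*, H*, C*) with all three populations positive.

B* ≈ 269, H* ≈ 79.7, C* ≈ 29.7

From dC/dt = 0: 0.00423H* = 0.337, so H* = 79.7.
From dB/dt = 0: 0.991(1 - B*/730) = 0.00785·79.7, giving B* = 730·(1 - 0.631) = 269.
From dH/dt = 0: 0.00366·269 - 0.321 = 0.0224C*, so C* = 0.665/0.0224 = 29.7.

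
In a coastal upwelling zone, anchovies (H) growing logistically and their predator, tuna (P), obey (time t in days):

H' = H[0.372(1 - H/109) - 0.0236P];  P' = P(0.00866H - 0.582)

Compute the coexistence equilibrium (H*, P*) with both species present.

From dP/dt = 0 with P > 0: 0.00866H* = 0.582, so H* = 67.2.
Substitute into dH/dt = 0: 0.372(1 - 67.2/109) = 0.0236P*.
The bracket is 0.383, giving P* = 0.143/0.0236 = 6.04.

H* ≈ 67.2, P* ≈ 6.04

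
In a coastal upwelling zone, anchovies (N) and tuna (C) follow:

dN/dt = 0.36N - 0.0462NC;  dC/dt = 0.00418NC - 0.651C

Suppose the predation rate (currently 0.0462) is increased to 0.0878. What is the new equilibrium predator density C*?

At the interior fixed point, setting dN/dt = 0 with N > 0 fixes C* = (prey growth rate)/(NC coefficient) — independent of the other coefficients.
With the change, C* = 0.36/0.0878 = 4.1; it falls from 7.79.

C* ≈ 4.1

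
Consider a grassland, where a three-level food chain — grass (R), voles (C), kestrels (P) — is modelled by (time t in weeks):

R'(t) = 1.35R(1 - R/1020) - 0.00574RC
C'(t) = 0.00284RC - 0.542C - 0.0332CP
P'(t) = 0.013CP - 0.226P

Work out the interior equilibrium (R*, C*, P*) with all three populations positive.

From dP/dt = 0: 0.013C* = 0.226, so C* = 17.4.
From dR/dt = 0: 1.35(1 - R*/1020) = 0.00574·17.4, giving R* = 1020·(1 - 0.0739) = 945.
From dC/dt = 0: 0.00284·945 - 0.542 = 0.0332P*, so P* = 2.14/0.0332 = 64.5.

R* ≈ 945, C* ≈ 17.4, P* ≈ 64.5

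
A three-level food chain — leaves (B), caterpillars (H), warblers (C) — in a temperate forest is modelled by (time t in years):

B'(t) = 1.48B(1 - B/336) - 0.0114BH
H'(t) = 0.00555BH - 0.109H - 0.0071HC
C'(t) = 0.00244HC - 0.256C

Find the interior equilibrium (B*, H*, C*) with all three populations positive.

From dC/dt = 0: 0.00244H* = 0.256, so H* = 105.
From dB/dt = 0: 1.48(1 - B*/336) = 0.0114·105, giving B* = 336·(1 - 0.808) = 64.5.
From dH/dt = 0: 0.00555·64.5 - 0.109 = 0.0071C*, so C* = 0.249/0.0071 = 35.

B* ≈ 64.5, H* ≈ 105, C* ≈ 35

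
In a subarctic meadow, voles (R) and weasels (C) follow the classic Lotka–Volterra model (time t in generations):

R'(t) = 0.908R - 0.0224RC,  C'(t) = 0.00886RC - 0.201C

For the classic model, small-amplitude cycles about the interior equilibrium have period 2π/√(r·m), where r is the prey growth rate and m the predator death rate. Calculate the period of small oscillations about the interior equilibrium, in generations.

T ≈ 14.7 generations

Here r = 0.908 and m = 0.201, so r·m = 0.183.
ω = √0.183 = 0.427 per generation, hence T = 2π/ω ≈ 14.7 generations.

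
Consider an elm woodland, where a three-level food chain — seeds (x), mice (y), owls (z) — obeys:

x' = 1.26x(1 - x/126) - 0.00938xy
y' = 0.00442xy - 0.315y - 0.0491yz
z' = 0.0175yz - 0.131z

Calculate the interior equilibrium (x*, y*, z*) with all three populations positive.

From dz/dt = 0: 0.0175y* = 0.131, so y* = 7.49.
From dx/dt = 0: 1.26(1 - x*/126) = 0.00938·7.49, giving x* = 126·(1 - 0.0557) = 119.
From dy/dt = 0: 0.00442·119 - 0.315 = 0.0491z*, so z* = 0.211/0.0491 = 4.3.

x* ≈ 119, y* ≈ 7.49, z* ≈ 4.3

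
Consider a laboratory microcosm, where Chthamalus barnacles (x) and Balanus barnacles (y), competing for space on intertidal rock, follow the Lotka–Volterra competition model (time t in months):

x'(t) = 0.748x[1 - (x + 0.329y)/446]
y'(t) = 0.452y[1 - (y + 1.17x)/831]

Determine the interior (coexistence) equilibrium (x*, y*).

Setting both brackets to zero gives the nullclines x + 0.329y = 446 and 1.17x + y = 831.
Substituting y = 831 - 1.17x into the first: x(1 - 0.329·1.17) = 446 - 0.329·831.
So x* = 173/0.615 = 281, and then y* = 831 - 1.17·281 = 503.

x* ≈ 281, y* ≈ 503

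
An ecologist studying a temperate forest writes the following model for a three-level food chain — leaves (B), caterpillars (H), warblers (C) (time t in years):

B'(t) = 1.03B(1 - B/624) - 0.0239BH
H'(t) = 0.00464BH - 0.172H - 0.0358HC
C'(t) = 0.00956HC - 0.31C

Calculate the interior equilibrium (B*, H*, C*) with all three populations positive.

From dC/dt = 0: 0.00956H* = 0.31, so H* = 32.4.
From dB/dt = 0: 1.03(1 - B*/624) = 0.0239·32.4, giving B* = 624·(1 - 0.752) = 154.
From dH/dt = 0: 0.00464·154 - 0.172 = 0.0358C*, so C* = 0.545/0.0358 = 15.2.

B* ≈ 154, H* ≈ 32.4, C* ≈ 15.2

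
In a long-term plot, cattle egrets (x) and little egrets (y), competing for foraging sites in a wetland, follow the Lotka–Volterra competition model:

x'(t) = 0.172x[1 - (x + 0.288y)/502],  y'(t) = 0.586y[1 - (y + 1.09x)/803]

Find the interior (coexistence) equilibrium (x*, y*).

x* ≈ 395, y* ≈ 373

Setting both brackets to zero gives the nullclines x + 0.288y = 502 and 1.09x + y = 803.
Substituting y = 803 - 1.09x into the first: x(1 - 0.288·1.09) = 502 - 0.288·803.
So x* = 271/0.686 = 395, and then y* = 803 - 1.09·395 = 373.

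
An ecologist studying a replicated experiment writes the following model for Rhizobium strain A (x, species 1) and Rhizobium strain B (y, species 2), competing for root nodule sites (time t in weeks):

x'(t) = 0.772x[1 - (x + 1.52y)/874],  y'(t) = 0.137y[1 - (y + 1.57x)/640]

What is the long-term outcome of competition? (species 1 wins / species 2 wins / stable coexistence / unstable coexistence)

unstable coexistence (outcome depends on initial conditions)

Compare the nullcline intercepts: K1/α12 = 874/1.52 = 575 < K2 = 640; K2/α21 = 640/1.57 = 408 < K1 = 874.
Since both are reversed, neither can invade when rare; the interior point is a saddle.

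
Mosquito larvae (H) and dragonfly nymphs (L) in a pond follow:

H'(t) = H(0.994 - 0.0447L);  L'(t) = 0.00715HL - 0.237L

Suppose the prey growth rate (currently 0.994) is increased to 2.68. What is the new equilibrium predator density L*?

At the interior fixed point, setting dH/dt = 0 with H > 0 fixes L* = (prey growth rate)/(HL coefficient) — independent of the other coefficients.
With the change, L* = 2.68/0.0447 = 60; it rises from 22.2.

L* ≈ 60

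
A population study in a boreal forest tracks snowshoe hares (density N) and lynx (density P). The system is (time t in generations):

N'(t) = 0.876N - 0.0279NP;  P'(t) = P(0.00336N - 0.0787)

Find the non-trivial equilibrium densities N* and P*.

N* ≈ 23.4, P* ≈ 31.4

Set dP/dt = 0 with P > 0: 0.00336N - 0.0787 = 0, so N* = 0.0787/0.00336 = 23.4.
Set dN/dt = 0 with N > 0: 0.876 - 0.0279P = 0, so P* = 0.876/0.0279 = 31.4.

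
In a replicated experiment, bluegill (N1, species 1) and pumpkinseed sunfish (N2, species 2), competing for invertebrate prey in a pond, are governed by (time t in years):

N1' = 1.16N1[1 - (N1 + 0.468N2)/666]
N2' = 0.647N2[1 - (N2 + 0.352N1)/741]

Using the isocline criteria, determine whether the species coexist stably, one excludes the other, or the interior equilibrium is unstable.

Compare the nullcline intercepts: K1/α12 = 666/0.468 = 1420 > K2 = 741; K2/α21 = 741/0.352 = 2110 > K1 = 666.
Since both inequalities hold, each species can invade when rare, so the interior equilibrium is stable.

stable coexistence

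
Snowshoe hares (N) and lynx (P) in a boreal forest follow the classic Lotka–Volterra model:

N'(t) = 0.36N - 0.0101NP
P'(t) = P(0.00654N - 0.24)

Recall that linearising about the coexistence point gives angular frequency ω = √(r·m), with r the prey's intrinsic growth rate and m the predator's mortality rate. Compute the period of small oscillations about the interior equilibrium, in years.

T ≈ 21.4 years

Here r = 0.36 and m = 0.24, so r·m = 0.0864.
ω = √0.0864 = 0.294 per year, hence T = 2π/ω ≈ 21.4 years.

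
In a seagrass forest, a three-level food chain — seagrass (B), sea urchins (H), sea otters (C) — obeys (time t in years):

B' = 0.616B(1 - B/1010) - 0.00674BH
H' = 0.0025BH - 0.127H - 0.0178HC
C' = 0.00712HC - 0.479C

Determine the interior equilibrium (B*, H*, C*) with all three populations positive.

B* ≈ 267, H* ≈ 67.3, C* ≈ 30.3

From dC/dt = 0: 0.00712H* = 0.479, so H* = 67.3.
From dB/dt = 0: 0.616(1 - B*/1010) = 0.00674·67.3, giving B* = 1010·(1 - 0.736) = 267.
From dH/dt = 0: 0.0025·267 - 0.127 = 0.0178C*, so C* = 0.539/0.0178 = 30.3.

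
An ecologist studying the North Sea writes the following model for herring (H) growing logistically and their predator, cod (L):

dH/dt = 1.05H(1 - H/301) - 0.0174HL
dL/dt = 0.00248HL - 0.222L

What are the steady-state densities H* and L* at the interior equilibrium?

From dL/dt = 0 with L > 0: 0.00248H* = 0.222, so H* = 89.5.
Substitute into dH/dt = 0: 1.05(1 - 89.5/301) = 0.0174L*.
The bracket is 0.703, giving L* = 0.738/0.0174 = 42.4.

H* ≈ 89.5, L* ≈ 42.4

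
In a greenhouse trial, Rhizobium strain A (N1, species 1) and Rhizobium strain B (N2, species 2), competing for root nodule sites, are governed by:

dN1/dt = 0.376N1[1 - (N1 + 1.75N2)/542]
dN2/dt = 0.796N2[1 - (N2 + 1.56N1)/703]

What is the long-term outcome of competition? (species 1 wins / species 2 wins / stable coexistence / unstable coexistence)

Compare the nullcline intercepts: K1/α12 = 542/1.75 = 310 < K2 = 703; K2/α21 = 703/1.56 = 451 < K1 = 542.
Since both are reversed, neither can invade when rare; the interior point is a saddle.

unstable coexistence (outcome depends on initial conditions)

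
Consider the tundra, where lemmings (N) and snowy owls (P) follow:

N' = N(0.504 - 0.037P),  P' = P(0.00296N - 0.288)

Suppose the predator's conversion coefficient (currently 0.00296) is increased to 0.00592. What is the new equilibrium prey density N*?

N* ≈ 48.6

At the interior fixed point, setting dP/dt = 0 with P > 0 fixes N* = (predator death rate)/(NP coefficient) — independent of the other coefficients.
With the change, N* = 0.288/0.00592 = 48.6; it falls from 97.3.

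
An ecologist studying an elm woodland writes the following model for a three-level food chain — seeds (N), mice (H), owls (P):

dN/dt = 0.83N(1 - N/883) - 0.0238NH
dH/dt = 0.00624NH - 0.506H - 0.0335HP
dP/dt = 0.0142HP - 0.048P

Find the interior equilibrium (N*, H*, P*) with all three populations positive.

N* ≈ 797, H* ≈ 3.38, P* ≈ 133

From dP/dt = 0: 0.0142H* = 0.048, so H* = 3.38.
From dN/dt = 0: 0.83(1 - N*/883) = 0.0238·3.38, giving N* = 883·(1 - 0.0969) = 797.
From dH/dt = 0: 0.00624·797 - 0.506 = 0.0335P*, so P* = 4.47/0.0335 = 133.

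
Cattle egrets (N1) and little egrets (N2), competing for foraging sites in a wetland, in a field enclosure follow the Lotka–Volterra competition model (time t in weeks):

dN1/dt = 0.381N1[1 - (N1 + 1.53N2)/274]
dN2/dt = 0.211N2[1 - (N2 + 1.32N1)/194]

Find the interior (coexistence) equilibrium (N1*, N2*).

Setting both brackets to zero gives the nullclines N1 + 1.53N2 = 274 and 1.32N1 + N2 = 194.
Substituting N2 = 194 - 1.32N1 into the first: N1(1 - 1.53·1.32) = 274 - 1.53·194.
So N1* = -22.8/-1.02 = 22.4, and then N2* = 194 - 1.32·22.4 = 164.

N1* ≈ 22.4, N2* ≈ 164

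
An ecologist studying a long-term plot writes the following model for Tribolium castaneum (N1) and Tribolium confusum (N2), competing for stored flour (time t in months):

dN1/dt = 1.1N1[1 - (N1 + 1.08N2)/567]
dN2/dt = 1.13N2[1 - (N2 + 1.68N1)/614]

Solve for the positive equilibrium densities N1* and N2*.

Setting both brackets to zero gives the nullclines N1 + 1.08N2 = 567 and 1.68N1 + N2 = 614.
Substituting N2 = 614 - 1.68N1 into the first: N1(1 - 1.08·1.68) = 567 - 1.08·614.
So N1* = -96.1/-0.814 = 118, and then N2* = 614 - 1.68·118 = 416.

N1* ≈ 118, N2* ≈ 416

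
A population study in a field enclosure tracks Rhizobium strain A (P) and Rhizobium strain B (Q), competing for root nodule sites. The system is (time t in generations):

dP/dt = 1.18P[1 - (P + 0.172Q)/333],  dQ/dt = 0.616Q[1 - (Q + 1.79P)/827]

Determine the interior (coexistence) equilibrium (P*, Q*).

Setting both brackets to zero gives the nullclines P + 0.172Q = 333 and 1.79P + Q = 827.
Substituting Q = 827 - 1.79P into the first: P(1 - 0.172·1.79) = 333 - 0.172·827.
So P* = 191/0.692 = 276, and then Q* = 827 - 1.79·276 = 334.

P* ≈ 276, Q* ≈ 334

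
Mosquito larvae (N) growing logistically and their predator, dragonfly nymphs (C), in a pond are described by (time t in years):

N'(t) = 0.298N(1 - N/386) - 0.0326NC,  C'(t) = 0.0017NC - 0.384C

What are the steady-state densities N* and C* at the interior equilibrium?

N* ≈ 226, C* ≈ 3.79

From dC/dt = 0 with C > 0: 0.0017N* = 0.384, so N* = 226.
Substitute into dN/dt = 0: 0.298(1 - 226/386) = 0.0326C*.
The bracket is 0.415, giving C* = 0.124/0.0326 = 3.79.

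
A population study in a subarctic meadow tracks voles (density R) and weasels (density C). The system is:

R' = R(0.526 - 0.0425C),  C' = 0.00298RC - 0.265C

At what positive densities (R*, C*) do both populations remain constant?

Set dC/dt = 0 with C > 0: 0.00298R - 0.265 = 0, so R* = 0.265/0.00298 = 88.9.
Set dR/dt = 0 with R > 0: 0.526 - 0.0425C = 0, so C* = 0.526/0.0425 = 12.4.

R* ≈ 88.9, C* ≈ 12.4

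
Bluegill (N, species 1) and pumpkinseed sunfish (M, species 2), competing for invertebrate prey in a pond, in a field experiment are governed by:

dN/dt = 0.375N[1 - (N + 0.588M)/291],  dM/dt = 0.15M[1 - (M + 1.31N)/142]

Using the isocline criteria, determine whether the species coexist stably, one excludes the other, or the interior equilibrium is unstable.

Compare the nullcline intercepts: K1/α12 = 291/0.588 = 495 > K2 = 142; K2/α21 = 142/1.31 = 108 < K1 = 291.
Since the inequalities point opposite ways, species 1 can invade but species 2 cannot.

species 1 excludes species 2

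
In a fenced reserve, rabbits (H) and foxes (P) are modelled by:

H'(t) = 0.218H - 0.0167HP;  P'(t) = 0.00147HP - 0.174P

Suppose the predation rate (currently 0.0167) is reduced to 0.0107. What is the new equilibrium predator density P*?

P* ≈ 20.4

At the interior fixed point, setting dH/dt = 0 with H > 0 fixes P* = (prey growth rate)/(HP coefficient) — independent of the other coefficients.
With the change, P* = 0.218/0.0107 = 20.4; it rises from 13.1.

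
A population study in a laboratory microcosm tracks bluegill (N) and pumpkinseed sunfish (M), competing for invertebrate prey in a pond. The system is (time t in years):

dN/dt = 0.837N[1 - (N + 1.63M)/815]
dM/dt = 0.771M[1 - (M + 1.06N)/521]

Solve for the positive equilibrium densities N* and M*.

Setting both brackets to zero gives the nullclines N + 1.63M = 815 and 1.06N + M = 521.
Substituting M = 521 - 1.06N into the first: N(1 - 1.63·1.06) = 815 - 1.63·521.
So N* = -34.2/-0.728 = 47, and then M* = 521 - 1.06·47 = 471.

N* ≈ 47, M* ≈ 471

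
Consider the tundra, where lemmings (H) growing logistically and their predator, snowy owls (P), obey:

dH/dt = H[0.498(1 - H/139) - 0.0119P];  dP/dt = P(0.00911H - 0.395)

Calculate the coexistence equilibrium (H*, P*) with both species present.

H* ≈ 43.4, P* ≈ 28.8

From dP/dt = 0 with P > 0: 0.00911H* = 0.395, so H* = 43.4.
Substitute into dH/dt = 0: 0.498(1 - 43.4/139) = 0.0119P*.
The bracket is 0.688, giving P* = 0.343/0.0119 = 28.8.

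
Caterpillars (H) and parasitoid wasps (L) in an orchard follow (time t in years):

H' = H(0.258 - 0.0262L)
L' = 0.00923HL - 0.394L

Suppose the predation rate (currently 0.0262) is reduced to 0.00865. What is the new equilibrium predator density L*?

L* ≈ 29.8

At the interior fixed point, setting dH/dt = 0 with H > 0 fixes L* = (prey growth rate)/(HL coefficient) — independent of the other coefficients.
With the change, L* = 0.258/0.00865 = 29.8; it rises from 9.85.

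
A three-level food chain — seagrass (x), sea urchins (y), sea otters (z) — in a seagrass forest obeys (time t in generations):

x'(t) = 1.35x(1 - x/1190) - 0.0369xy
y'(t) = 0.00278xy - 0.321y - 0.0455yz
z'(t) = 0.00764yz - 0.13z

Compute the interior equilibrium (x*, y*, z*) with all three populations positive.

From dz/dt = 0: 0.00764y* = 0.13, so y* = 17.
From dx/dt = 0: 1.35(1 - x*/1190) = 0.0369·17, giving x* = 1190·(1 - 0.465) = 637.
From dy/dt = 0: 0.00278·637 - 0.321 = 0.0455z*, so z* = 1.45/0.0455 = 31.8.

x* ≈ 637, y* ≈ 17, z* ≈ 31.8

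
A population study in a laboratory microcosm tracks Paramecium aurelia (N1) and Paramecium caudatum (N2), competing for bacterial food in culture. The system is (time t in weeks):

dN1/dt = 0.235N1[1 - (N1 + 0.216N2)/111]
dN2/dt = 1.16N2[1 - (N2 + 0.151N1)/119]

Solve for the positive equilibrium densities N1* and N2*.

N1* ≈ 88.2, N2* ≈ 106

Setting both brackets to zero gives the nullclines N1 + 0.216N2 = 111 and 0.151N1 + N2 = 119.
Substituting N2 = 119 - 0.151N1 into the first: N1(1 - 0.216·0.151) = 111 - 0.216·119.
So N1* = 85.3/0.967 = 88.2, and then N2* = 119 - 0.151·88.2 = 106.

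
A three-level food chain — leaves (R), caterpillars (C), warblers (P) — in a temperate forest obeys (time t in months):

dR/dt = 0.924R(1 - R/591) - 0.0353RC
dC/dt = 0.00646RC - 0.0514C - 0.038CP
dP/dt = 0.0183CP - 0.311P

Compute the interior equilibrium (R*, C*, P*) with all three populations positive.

From dP/dt = 0: 0.0183C* = 0.311, so C* = 17.
From dR/dt = 0: 0.924(1 - R*/591) = 0.0353·17, giving R* = 591·(1 - 0.649) = 207.
From dC/dt = 0: 0.00646·207 - 0.0514 = 0.038P*, so P* = 1.29/0.038 = 33.9.

R* ≈ 207, C* ≈ 17, P* ≈ 33.9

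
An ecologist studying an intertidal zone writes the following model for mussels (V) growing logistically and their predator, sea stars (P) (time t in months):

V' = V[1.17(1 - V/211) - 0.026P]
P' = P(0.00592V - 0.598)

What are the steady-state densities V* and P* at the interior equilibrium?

From dP/dt = 0 with P > 0: 0.00592V* = 0.598, so V* = 101.
Substitute into dV/dt = 0: 1.17(1 - 101/211) = 0.026P*.
The bracket is 0.521, giving P* = 0.61/0.026 = 23.5.

V* ≈ 101, P* ≈ 23.5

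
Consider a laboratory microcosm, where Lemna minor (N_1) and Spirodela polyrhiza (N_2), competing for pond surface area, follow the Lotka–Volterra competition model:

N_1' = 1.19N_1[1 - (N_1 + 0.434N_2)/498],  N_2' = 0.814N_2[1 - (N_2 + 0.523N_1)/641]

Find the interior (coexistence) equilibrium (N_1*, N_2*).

N_1* ≈ 284, N_2* ≈ 492

Setting both brackets to zero gives the nullclines N_1 + 0.434N_2 = 498 and 0.523N_1 + N_2 = 641.
Substituting N_2 = 641 - 0.523N_1 into the first: N_1(1 - 0.434·0.523) = 498 - 0.434·641.
So N_1* = 220/0.773 = 284, and then N_2* = 641 - 0.523·284 = 492.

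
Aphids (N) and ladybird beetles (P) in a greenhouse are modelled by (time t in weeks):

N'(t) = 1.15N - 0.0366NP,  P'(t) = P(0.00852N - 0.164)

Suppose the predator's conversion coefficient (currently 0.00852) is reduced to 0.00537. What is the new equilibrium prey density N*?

At the interior fixed point, setting dP/dt = 0 with P > 0 fixes N* = (predator death rate)/(NP coefficient) — independent of the other coefficients.
With the change, N* = 0.164/0.00537 = 30.5; it rises from 19.2.

N* ≈ 30.5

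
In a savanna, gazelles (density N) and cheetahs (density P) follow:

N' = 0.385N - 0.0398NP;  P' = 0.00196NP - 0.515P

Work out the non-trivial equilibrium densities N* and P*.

Set dP/dt = 0 with P > 0: 0.00196N - 0.515 = 0, so N* = 0.515/0.00196 = 263.
Set dN/dt = 0 with N > 0: 0.385 - 0.0398P = 0, so P* = 0.385/0.0398 = 9.67.

N* ≈ 263, P* ≈ 9.67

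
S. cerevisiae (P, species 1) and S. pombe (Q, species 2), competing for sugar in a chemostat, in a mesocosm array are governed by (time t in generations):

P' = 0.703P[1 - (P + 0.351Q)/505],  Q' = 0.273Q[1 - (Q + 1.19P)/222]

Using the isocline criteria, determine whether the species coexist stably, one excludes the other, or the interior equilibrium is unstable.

Compare the nullcline intercepts: K1/α12 = 505/0.351 = 1440 > K2 = 222; K2/α21 = 222/1.19 = 187 < K1 = 505.
Since the inequalities point opposite ways, species 1 can invade but species 2 cannot.

species 1 excludes species 2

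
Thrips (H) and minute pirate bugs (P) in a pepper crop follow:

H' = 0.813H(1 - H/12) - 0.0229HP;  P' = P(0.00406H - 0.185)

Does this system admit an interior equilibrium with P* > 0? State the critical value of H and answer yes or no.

Threshold H = 45.6; K < 45.6, so no, the predator goes extinct.

The predator equation gives dP/dt > 0 only when H > 0.185/0.00406 = 45.6.
Without the predator, H → K = 12. Since 12 < 45.6, the predator cannot invade.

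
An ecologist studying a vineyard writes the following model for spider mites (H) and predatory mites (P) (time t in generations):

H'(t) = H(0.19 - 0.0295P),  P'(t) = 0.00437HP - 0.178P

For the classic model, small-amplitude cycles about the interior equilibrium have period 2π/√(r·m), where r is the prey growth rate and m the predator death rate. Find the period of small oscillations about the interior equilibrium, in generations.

Here r = 0.19 and m = 0.178, so r·m = 0.0338.
ω = √0.0338 = 0.184 per generation, hence T = 2π/ω ≈ 34.2 generations.

T ≈ 34.2 generations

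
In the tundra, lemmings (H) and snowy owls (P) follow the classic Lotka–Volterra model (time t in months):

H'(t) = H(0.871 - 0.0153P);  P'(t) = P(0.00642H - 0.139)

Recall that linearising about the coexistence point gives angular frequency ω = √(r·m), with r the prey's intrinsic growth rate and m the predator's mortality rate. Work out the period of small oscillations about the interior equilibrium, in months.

Here r = 0.871 and m = 0.139, so r·m = 0.121.
ω = √0.121 = 0.348 per month, hence T = 2π/ω ≈ 18.1 months.

T ≈ 18.1 months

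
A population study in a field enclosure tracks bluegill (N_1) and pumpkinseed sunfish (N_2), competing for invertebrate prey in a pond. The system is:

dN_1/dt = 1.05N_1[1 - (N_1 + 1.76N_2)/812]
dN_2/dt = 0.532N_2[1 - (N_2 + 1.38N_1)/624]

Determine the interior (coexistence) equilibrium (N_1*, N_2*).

Setting both brackets to zero gives the nullclines N_1 + 1.76N_2 = 812 and 1.38N_1 + N_2 = 624.
Substituting N_2 = 624 - 1.38N_1 into the first: N_1(1 - 1.76·1.38) = 812 - 1.76·624.
So N_1* = -286/-1.43 = 200, and then N_2* = 624 - 1.38·200 = 348.

N_1* ≈ 200, N_2* ≈ 348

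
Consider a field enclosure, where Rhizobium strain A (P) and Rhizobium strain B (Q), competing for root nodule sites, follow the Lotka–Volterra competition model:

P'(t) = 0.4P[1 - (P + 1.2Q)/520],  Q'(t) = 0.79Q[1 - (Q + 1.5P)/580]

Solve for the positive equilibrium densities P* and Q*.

P* ≈ 220, Q* ≈ 250

Setting both brackets to zero gives the nullclines P + 1.2Q = 520 and 1.5P + Q = 580.
Substituting Q = 580 - 1.5P into the first: P(1 - 1.2·1.5) = 520 - 1.2·580.
So P* = -176/-0.8 = 220, and then Q* = 580 - 1.5·220 = 250.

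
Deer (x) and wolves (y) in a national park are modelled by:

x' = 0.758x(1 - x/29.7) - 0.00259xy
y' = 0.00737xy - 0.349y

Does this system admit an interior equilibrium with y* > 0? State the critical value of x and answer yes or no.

The predator equation gives dy/dt > 0 only when x > 0.349/0.00737 = 47.4.
Without the predator, x → K = 29.7. Since 29.7 < 47.4, the predator cannot invade.

Threshold x = 47.4; K < 47.4, so no, the predator goes extinct.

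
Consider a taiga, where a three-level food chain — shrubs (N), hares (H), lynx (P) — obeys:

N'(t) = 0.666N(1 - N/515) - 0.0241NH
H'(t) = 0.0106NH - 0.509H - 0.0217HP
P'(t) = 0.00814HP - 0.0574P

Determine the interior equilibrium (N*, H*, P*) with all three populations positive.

N* ≈ 384, H* ≈ 7.05, P* ≈ 164

From dP/dt = 0: 0.00814H* = 0.0574, so H* = 7.05.
From dN/dt = 0: 0.666(1 - N*/515) = 0.0241·7.05, giving N* = 515·(1 - 0.255) = 384.
From dH/dt = 0: 0.0106·384 - 0.509 = 0.0217P*, so P* = 3.56/0.0217 = 164.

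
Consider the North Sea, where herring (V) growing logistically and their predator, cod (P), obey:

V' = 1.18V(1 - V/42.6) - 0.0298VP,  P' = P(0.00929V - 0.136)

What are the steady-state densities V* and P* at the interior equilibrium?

V* ≈ 14.6, P* ≈ 26

From dP/dt = 0 with P > 0: 0.00929V* = 0.136, so V* = 14.6.
Substitute into dV/dt = 0: 1.18(1 - 14.6/42.6) = 0.0298P*.
The bracket is 0.656, giving P* = 0.774/0.0298 = 26.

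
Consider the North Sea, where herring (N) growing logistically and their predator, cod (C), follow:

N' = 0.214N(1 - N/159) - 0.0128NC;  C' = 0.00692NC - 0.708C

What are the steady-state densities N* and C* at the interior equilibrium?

N* ≈ 102, C* ≈ 5.96

From dC/dt = 0 with C > 0: 0.00692N* = 0.708, so N* = 102.
Substitute into dN/dt = 0: 0.214(1 - 102/159) = 0.0128C*.
The bracket is 0.357, giving C* = 0.0763/0.0128 = 5.96.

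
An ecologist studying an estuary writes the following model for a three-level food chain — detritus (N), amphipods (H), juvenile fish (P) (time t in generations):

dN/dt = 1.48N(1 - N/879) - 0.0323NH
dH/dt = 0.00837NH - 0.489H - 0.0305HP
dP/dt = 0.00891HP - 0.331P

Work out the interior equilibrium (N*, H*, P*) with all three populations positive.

N* ≈ 166, H* ≈ 37.1, P* ≈ 29.6

From dP/dt = 0: 0.00891H* = 0.331, so H* = 37.1.
From dN/dt = 0: 1.48(1 - N*/879) = 0.0323·37.1, giving N* = 879·(1 - 0.811) = 166.
From dH/dt = 0: 0.00837·166 - 0.489 = 0.0305P*, so P* = 0.903/0.0305 = 29.6.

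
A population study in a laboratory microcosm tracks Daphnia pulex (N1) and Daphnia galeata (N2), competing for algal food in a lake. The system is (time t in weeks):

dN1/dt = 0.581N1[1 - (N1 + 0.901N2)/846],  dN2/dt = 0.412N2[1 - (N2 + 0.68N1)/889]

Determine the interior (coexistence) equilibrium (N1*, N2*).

N1* ≈ 116, N2* ≈ 810

Setting both brackets to zero gives the nullclines N1 + 0.901N2 = 846 and 0.68N1 + N2 = 889.
Substituting N2 = 889 - 0.68N1 into the first: N1(1 - 0.901·0.68) = 846 - 0.901·889.
So N1* = 45/0.387 = 116, and then N2* = 889 - 0.68·116 = 810.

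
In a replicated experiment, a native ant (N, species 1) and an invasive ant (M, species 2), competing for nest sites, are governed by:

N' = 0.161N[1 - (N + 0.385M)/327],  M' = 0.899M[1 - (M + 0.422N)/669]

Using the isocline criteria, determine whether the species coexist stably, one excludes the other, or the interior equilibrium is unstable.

Compare the nullcline intercepts: K1/α12 = 327/0.385 = 849 > K2 = 669; K2/α21 = 669/0.422 = 1590 > K1 = 327.
Since both inequalities hold, each species can invade when rare, so the interior equilibrium is stable.

stable coexistence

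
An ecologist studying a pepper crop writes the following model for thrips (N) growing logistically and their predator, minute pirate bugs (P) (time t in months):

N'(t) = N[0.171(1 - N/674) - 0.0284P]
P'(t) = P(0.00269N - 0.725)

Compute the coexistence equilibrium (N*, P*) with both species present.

N* ≈ 270, P* ≈ 3.61

From dP/dt = 0 with P > 0: 0.00269N* = 0.725, so N* = 270.
Substitute into dN/dt = 0: 0.171(1 - 270/674) = 0.0284P*.
The bracket is 0.6, giving P* = 0.103/0.0284 = 3.61.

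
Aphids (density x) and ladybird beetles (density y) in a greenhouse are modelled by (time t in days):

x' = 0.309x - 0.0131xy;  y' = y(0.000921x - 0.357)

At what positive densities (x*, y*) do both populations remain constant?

x* ≈ 388, y* ≈ 23.6

Set dy/dt = 0 with y > 0: 0.000921x - 0.357 = 0, so x* = 0.357/0.000921 = 388.
Set dx/dt = 0 with x > 0: 0.309 - 0.0131y = 0, so y* = 0.309/0.0131 = 23.6.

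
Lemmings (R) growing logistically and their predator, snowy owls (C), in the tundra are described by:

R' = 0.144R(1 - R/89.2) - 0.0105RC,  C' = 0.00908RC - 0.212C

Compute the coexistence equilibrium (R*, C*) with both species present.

R* ≈ 23.3, C* ≈ 10.1

From dC/dt = 0 with C > 0: 0.00908R* = 0.212, so R* = 23.3.
Substitute into dR/dt = 0: 0.144(1 - 23.3/89.2) = 0.0105C*.
The bracket is 0.738, giving C* = 0.106/0.0105 = 10.1.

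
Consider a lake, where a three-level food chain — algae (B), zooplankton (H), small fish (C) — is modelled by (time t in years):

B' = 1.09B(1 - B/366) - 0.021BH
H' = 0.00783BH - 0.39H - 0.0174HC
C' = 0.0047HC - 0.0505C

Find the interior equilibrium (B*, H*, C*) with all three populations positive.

B* ≈ 290, H* ≈ 10.7, C* ≈ 108

From dC/dt = 0: 0.0047H* = 0.0505, so H* = 10.7.
From dB/dt = 0: 1.09(1 - B*/366) = 0.021·10.7, giving B* = 366·(1 - 0.207) = 290.
From dH/dt = 0: 0.00783·290 - 0.39 = 0.0174C*, so C* = 1.88/0.0174 = 108.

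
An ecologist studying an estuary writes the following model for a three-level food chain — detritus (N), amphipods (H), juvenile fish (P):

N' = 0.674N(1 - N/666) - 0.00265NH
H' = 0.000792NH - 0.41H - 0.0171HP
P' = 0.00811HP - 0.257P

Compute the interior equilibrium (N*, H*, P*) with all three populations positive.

N* ≈ 583, H* ≈ 31.7, P* ≈ 3.03

From dP/dt = 0: 0.00811H* = 0.257, so H* = 31.7.
From dN/dt = 0: 0.674(1 - N*/666) = 0.00265·31.7, giving N* = 666·(1 - 0.125) = 583.
From dH/dt = 0: 0.000792·583 - 0.41 = 0.0171P*, so P* = 0.0518/0.0171 = 3.03.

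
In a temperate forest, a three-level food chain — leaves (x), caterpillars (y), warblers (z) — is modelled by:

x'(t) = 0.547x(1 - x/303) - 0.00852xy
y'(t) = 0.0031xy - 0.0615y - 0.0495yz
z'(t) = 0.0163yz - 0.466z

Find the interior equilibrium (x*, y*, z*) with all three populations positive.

From dz/dt = 0: 0.0163y* = 0.466, so y* = 28.6.
From dx/dt = 0: 0.547(1 - x*/303) = 0.00852·28.6, giving x* = 303·(1 - 0.445) = 168.
From dy/dt = 0: 0.0031·168 - 0.0615 = 0.0495z*, so z* = 0.46/0.0495 = 9.28.

x* ≈ 168, y* ≈ 28.6, z* ≈ 9.28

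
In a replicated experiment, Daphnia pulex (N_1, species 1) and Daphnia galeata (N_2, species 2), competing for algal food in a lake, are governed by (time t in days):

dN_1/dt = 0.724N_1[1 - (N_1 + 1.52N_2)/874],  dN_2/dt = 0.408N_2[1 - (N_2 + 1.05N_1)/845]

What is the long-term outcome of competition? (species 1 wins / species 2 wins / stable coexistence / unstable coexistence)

Compare the nullcline intercepts: K1/α12 = 874/1.52 = 575 < K2 = 845; K2/α21 = 845/1.05 = 805 < K1 = 874.
Since both are reversed, neither can invade when rare; the interior point is a saddle.

unstable coexistence (outcome depends on initial conditions)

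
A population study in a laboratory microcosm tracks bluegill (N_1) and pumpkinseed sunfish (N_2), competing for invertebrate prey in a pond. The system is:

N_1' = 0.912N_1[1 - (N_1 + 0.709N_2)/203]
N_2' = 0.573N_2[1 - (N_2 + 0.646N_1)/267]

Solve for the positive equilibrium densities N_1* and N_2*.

Setting both brackets to zero gives the nullclines N_1 + 0.709N_2 = 203 and 0.646N_1 + N_2 = 267.
Substituting N_2 = 267 - 0.646N_1 into the first: N_1(1 - 0.709·0.646) = 203 - 0.709·267.
So N_1* = 13.7/0.542 = 25.3, and then N_2* = 267 - 0.646·25.3 = 251.

N_1* ≈ 25.3, N_2* ≈ 251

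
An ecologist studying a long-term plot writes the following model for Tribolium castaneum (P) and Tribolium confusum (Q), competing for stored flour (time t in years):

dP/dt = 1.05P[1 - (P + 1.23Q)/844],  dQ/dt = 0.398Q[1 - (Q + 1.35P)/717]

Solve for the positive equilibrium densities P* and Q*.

Setting both brackets to zero gives the nullclines P + 1.23Q = 844 and 1.35P + Q = 717.
Substituting Q = 717 - 1.35P into the first: P(1 - 1.23·1.35) = 844 - 1.23·717.
So P* = -37.9/-0.661 = 57.4, and then Q* = 717 - 1.35·57.4 = 640.

P* ≈ 57.4, Q* ≈ 640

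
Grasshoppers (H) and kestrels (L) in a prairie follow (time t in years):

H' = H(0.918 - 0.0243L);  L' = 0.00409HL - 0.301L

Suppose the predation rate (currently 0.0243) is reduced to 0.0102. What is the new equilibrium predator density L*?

L* ≈ 90

At the interior fixed point, setting dH/dt = 0 with H > 0 fixes L* = (prey growth rate)/(HL coefficient) — independent of the other coefficients.
With the change, L* = 0.918/0.0102 = 90; it rises from 37.8.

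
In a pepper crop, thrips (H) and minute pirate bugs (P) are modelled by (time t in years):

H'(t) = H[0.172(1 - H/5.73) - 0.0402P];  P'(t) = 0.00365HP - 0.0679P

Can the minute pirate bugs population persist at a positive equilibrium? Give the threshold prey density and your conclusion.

The predator equation gives dP/dt > 0 only when H > 0.0679/0.00365 = 18.6.
Without the predator, H → K = 5.73. Since 5.73 < 18.6, the predator cannot invade.

Threshold H = 18.6; K < 18.6, so no, the predator goes extinct.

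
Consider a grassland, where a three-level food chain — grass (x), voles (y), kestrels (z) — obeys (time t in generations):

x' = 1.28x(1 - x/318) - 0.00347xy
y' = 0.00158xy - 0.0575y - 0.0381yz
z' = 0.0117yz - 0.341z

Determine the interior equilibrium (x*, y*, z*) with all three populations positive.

From dz/dt = 0: 0.0117y* = 0.341, so y* = 29.1.
From dx/dt = 0: 1.28(1 - x*/318) = 0.00347·29.1, giving x* = 318·(1 - 0.079) = 293.
From dy/dt = 0: 0.00158·293 - 0.0575 = 0.0381z*, so z* = 0.405/0.0381 = 10.6.

x* ≈ 293, y* ≈ 29.1, z* ≈ 10.6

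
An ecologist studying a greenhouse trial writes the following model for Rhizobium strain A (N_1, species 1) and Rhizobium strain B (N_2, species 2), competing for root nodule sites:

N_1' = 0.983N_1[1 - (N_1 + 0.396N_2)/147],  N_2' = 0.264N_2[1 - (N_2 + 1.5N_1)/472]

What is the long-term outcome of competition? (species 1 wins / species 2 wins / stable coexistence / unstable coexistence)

species 2 excludes species 1

Compare the nullcline intercepts: K1/α12 = 147/0.396 = 371 < K2 = 472; K2/α21 = 472/1.5 = 315 > K1 = 147.
Since the inequalities point opposite ways, species 2 can invade but species 1 cannot.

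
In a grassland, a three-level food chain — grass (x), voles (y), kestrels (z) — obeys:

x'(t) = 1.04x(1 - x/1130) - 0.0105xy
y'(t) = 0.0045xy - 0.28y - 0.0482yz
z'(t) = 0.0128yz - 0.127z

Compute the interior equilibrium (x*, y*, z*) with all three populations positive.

From dz/dt = 0: 0.0128y* = 0.127, so y* = 9.92.
From dx/dt = 0: 1.04(1 - x*/1130) = 0.0105·9.92, giving x* = 1130·(1 - 0.1) = 1020.
From dy/dt = 0: 0.0045·1020 - 0.28 = 0.0482z*, so z* = 4.3/0.0482 = 89.1.

x* ≈ 1020, y* ≈ 9.92, z* ≈ 89.1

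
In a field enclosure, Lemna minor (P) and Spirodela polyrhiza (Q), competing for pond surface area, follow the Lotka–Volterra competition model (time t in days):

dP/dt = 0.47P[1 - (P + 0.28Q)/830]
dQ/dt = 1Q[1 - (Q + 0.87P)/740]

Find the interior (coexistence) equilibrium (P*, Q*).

P* ≈ 823, Q* ≈ 23.7

Setting both brackets to zero gives the nullclines P + 0.28Q = 830 and 0.87P + Q = 740.
Substituting Q = 740 - 0.87P into the first: P(1 - 0.28·0.87) = 830 - 0.28·740.
So P* = 623/0.756 = 823, and then Q* = 740 - 0.87·823 = 23.7.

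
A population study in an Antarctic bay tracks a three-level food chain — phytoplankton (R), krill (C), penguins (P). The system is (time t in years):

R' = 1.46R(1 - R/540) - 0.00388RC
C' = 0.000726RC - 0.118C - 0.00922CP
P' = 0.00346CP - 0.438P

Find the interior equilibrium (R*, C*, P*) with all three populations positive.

R* ≈ 358, C* ≈ 127, P* ≈ 15.4

From dP/dt = 0: 0.00346C* = 0.438, so C* = 127.
From dR/dt = 0: 1.46(1 - R*/540) = 0.00388·127, giving R* = 540·(1 - 0.336) = 358.
From dC/dt = 0: 0.000726·358 - 0.118 = 0.00922P*, so P* = 0.142/0.00922 = 15.4.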